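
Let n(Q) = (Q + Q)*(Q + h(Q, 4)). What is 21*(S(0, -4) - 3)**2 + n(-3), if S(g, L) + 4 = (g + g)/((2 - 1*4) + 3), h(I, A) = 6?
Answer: 1011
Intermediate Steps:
S(g, L) = -4 + 2*g (S(g, L) = -4 + (g + g)/((2 - 1*4) + 3) = -4 + (2*g)/((2 - 4) + 3) = -4 + (2*g)/(-2 + 3) = -4 + (2*g)/1 = -4 + (2*g)*1 = -4 + 2*g)
n(Q) = 2*Q*(6 + Q) (n(Q) = (Q + Q)*(Q + 6) = (2*Q)*(6 + Q) = 2*Q*(6 + Q))
21*(S(0, -4) - 3)**2 + n(-3) = 21*((-4 + 2*0) - 3)**2 + 2*(-3)*(6 - 3) = 21*((-4 + 0) - 3)**2 + 2*(-3)*3 = 21*(-4 - 3)**2 - 18 = 21*(-7)**2 - 18 = 21*49 - 18 = 1029 - 18 = 1011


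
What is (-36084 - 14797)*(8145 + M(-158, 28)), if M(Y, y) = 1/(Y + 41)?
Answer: -48487761284/117 ≈ -4.1443e+8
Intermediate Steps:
M(Y, y) = 1/(41 + Y)
(-36084 - 14797)*(8145 + M(-158, 28)) = (-36084 - 14797)*(8145 + 1/(41 - 158)) = -50881*(8145 + 1/(-117)) = -50881*(8145 - 1/117) = -50881*952964/117 = -48487761284/117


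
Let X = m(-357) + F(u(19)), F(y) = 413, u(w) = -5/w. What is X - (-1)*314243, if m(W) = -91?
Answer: 314565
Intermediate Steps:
X = 322 (X = -91 + 413 = 322)
X - (-1)*314243 = 322 - (-1)*314243 = 322 - 1*(-314243) = 322 + 314243 = 314565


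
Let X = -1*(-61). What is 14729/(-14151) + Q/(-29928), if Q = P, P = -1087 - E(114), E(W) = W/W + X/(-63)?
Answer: -8933965441/8893733688 ≈ -1.0045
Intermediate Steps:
X = 61
E(W) = 2/63 (E(W) = W/W + 61/(-63) = 1 + 61*(-1/63) = 1 - 61/63 = 2/63)
P = -68483/63 (P = -1087 - 1*2/63 = -1087 - 2/63 = -68483/63 ≈ -1087.0)
Q = -68483/63 ≈ -1087.0
14729/(-14151) + Q/(-29928) = 14729/(-14151) - 68483/63/(-29928) = 14729*(-1/14151) - 68483/63*(-1/29928) = -14729/14151 + 68483/1885464 = -8933965441/8893733688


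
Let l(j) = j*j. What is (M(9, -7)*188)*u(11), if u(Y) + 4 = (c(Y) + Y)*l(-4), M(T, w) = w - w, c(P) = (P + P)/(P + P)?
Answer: 0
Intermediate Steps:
c(P) = 1 (c(P) = (2*P)/((2*P)) = (2*P)*(1/(2*P)) = 1)
M(T, w) = 0
l(j) = j²
u(Y) = 12 + 16*Y (u(Y) = -4 + (1 + Y)*(-4)² = -4 + (1 + Y)*16 = -4 + (16 + 16*Y) = 12 + 16*Y)
(M(9, -7)*188)*u(11) = (0*188)*(12 + 16*11) = 0*(12 + 176) = 0*188 = 0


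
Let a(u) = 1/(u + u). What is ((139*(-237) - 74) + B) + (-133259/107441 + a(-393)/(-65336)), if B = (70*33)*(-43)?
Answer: -730236104729356015/5517535428336 ≈ -1.3235e+5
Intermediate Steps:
B = -99330 (B = 2310*(-43) = -99330)
a(u) = 1/(2*u)
((139*(-237) - 74) + B) + (-133259/107441 + a(-393)/(-65336)) = ((139*(-237) - 74) - 99330) + (-133259/107441 + ((1/2)/(-393))/(-65336)) = ((-32943 - 74) - 99330) + (-133259*1/107441 + ((1/2)*(-1/393))*(-1/65336)) = (-33017 - 99330) + (-133259/107441 - 1/786*(-1/65336)) = -132347 + (-133259/107441 + 1/51354096) = -132347 - 6843395371423/5517535428336 = -730236104729356015/5517535428336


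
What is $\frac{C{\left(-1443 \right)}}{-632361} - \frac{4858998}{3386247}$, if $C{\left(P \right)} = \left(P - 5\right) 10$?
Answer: $- \frac{1007869325906}{713776846389} \approx -1.412$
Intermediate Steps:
$C{\left(P \right)} = -50 + 10 P$ ($C{\left(P \right)} = \left(-5 + P\right) 10 = -50 + 10 P$)
$\frac{C{\left(-1443 \right)}}{-632361} - \frac{4858998}{3386247} = \frac{-50 + 10 \left(-1443\right)}{-632361} - \frac{4858998}{3386247} = \left(-50 - 14430\right) \left(- \frac{1}{632361}\right) - \frac{1619666}{1128749} = \left(-14480\right) \left(- \frac{1}{632361}\right) - \frac{1619666}{1128749} = \frac{14480}{632361} - \frac{1619666}{1128749} = - \frac{1007869325906}{713776846389}$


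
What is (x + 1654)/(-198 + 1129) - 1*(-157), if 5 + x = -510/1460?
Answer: 21581085/135926 ≈ 158.77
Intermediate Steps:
x = -781/146 (x = -5 - 510/1460 = -5 - 510*1/1460 = -5 - 51/146 = -781/146 ≈ -5.3493)
(x + 1654)/(-198 + 1129) - 1*(-157) = (-781/146 + 1654)/(-198 + 1129) - 1*(-157) = (240703/146)/931 + 157 = (240703/146)*(1/931) + 157 = 240703/135926 + 157 = 21581085/135926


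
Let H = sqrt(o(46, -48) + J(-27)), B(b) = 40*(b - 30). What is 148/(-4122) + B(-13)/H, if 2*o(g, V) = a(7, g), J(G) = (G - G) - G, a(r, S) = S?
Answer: -74/2061 - 172*sqrt(2) ≈ -243.28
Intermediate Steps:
B(b) = -1200 + 40*b (B(b) = 40*(-30 + b) = -1200 + 40*b)
J(G) = -G (J(G) = 0 - G = -G)
o(g, V) = g/2
H = 5*sqrt(2) (H = sqrt((1/2)*46 - 1*(-27)) = sqrt(23 + 27) = sqrt(50) = 5*sqrt(2) ≈ 7.0711)
148/(-4122) + B(-13)/H = 148/(-4122) + (-1200 + 40*(-13))/((5*sqrt(2))) = 148*(-1/4122) + (-1200 - 520)*(sqrt(2)/10) = -74/2061 - 172*sqrt(2)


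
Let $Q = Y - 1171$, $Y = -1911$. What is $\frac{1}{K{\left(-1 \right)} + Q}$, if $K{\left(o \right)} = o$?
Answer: $- \frac{1}{3083} \approx -0.00032436$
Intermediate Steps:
$Q = -3082$ ($Q = -1911 - 1171 = -3082$)
$\frac{1}{K{\left(-1 \right)} + Q} = \frac{1}{-1 - 3082} = \frac{1}{-3083} = - \frac{1}{3083}$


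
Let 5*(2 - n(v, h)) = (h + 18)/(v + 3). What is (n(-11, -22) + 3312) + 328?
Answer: 36419/10 ≈ 3641.9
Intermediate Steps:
n(v, h) = 2 - (18 + h)/(5*(3 + v)) (n(v, h) = 2 - (h + 18)/(5*(v + 3)) = 2 - (18 + h)/(5*(3 + v)))
(n(-11, -22) + 3312) + 328 = ((12 - 1*(-22) + 10*(-11))/(5*(3 - 11)) + 3312) + 328 = ((⅕)*(12 + 22 - 110)/(-8) + 3312) + 328 = ((⅕)*(-⅛)*(-76) + 3312) + 328 = (19/10 + 3312) + 328 = 33139/10 + 328 = 36419/10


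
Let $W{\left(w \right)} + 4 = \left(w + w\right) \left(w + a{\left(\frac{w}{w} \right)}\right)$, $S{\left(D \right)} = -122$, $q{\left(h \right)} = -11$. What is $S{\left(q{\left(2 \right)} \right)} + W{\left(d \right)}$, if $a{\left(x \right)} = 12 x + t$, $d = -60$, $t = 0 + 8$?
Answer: $4674$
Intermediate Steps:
$t = 8$
$a{\left(x \right)} = 8 + 12 x$ ($a{\left(x \right)} = 12 x + 8 = 8 + 12 x$)
$W{\left(w \right)} = -4 + 2 w \left(20 + w\right)$ ($W{\left(w \right)} = -4 + \left(w + w\right) \left(w + \left(8 + 12 \frac{w}{w}\right)\right) = -4 + 2 w \left(w + \left(8 + 12 \cdot 1\right)\right) = -4 + 2 w \left(w + \left(8 + 12\right)\right) = -4 + 2 w \left(w + 20\right) = -4 + 2 w \left(20 + w\right)$)
$S{\left(q{\left(2 \right)} \right)} + W{\left(d \right)} = -122 + \left(-4 + 2 \left(-60\right)^{2} + 40 \left(-60\right)\right) = -122 - -4796 = -122 + 4796 = 4674$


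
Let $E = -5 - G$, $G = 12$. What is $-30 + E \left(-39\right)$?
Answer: $633$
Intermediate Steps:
$E = -17$ ($E = -5 - 12 = -17$)
$-30 + E \left(-39\right) = -30 - -663 = -30 + 663 = 633$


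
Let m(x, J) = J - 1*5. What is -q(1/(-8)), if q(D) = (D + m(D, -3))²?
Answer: -4225/64 ≈ -66.016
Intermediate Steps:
m(x, J) = -5 + J (m(x, J) = J - 5 = -5 + J)
q(D) = (-8 + D)² (q(D) = (D + (-5 - 3))² = (D - 8)² = (-8 + D)²)
-q(1/(-8)) = -(-8 + 1/(-8))² = -(-8 - ⅛)² = -(-65/8)² = -1*4225/64 = -4225/64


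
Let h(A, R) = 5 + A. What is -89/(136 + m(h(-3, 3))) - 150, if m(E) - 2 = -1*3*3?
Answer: -19439/129 ≈ -150.69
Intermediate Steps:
m(E) = -7 (m(E) = 2 - 1*3*3 = 2 - 3*3 = 2 - 9 = -7)
-89/(136 + m(h(-3, 3))) - 150 = -89/(136 - 7) - 150 = -89/129 - 150 = -19439/129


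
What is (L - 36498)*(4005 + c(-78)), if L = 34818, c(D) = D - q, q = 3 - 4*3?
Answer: -6612480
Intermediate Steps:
q = -9 (q = 3 - 12 = -9)
c(D) = 9 + D (c(D) = D - 1*(-9) = D + 9 = 9 + D)
(L - 36498)*(4005 + c(-78)) = (34818 - 36498)*(4005 + (9 - 78)) = -1680*(4005 - 69) = -1680*3936 = -6612480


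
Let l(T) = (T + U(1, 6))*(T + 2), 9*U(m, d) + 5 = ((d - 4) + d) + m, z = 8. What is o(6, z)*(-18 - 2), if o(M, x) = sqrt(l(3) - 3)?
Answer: -160*sqrt(2)/3 ≈ -75.425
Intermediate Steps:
U(m, d) = -1 + m/9 + 2*d/9 (U(m, d) = -5/9 + (((d - 4) + d) + m)/9 = -5/9 + (((-4 + d) + d) + m)/9 = -5/9 + ((-4 + 2*d) + m)/9 = -5/9 + (-4 + m + 2*d)/9 = -5/9 + (-4/9 + m/9 + 2*d/9) = -1 + m/9 + 2*d/9)
l(T) = (2 + T)*(4/9 + T) (l(T) = (T + (-1 + (1/9)*1 + (2/9)*6))*(T + 2) = (T + (-1 + 1/9 + 4/3))*(2 + T) = (T + 4/9)*(2 + T) = (4/9 + T)*(2 + T) = (2 + T)*(4/9 + T))
o(M, x) = 8*sqrt(2)/3 (o(M, x) = sqrt((8/9 + 3**2 + (22/9)*3) - 3) = sqrt((8/9 + 9 + 22/3) - 3) = sqrt(155/9 - 3) = sqrt(128/9) = 8*sqrt(2)/3)
o(6, z)*(-18 - 2) = (8*sqrt(2)/3)*(-18 - 2) = (8*sqrt(2)/3)*(-20) = -160*sqrt(2)/3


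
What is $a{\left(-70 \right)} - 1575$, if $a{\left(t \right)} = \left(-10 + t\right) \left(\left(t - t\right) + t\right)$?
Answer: $4025$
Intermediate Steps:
$a{\left(t \right)} = t \left(-10 + t\right)$ ($a{\left(t \right)} = \left(-10 + t\right) \left(0 + t\right) = \left(-10 + t\right) t = t \left(-10 + t\right)$)
$a{\left(-70 \right)} - 1575 = - 70 \left(-10 - 70\right) - 1575 = \left(-70\right) \left(-80\right) - 1575 = 5600 - 1575 = 4025$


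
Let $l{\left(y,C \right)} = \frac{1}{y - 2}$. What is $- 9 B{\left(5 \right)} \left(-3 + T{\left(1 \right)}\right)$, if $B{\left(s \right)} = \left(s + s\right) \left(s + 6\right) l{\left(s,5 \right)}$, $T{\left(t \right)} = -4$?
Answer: $2310$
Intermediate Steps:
$l{\left(y,C \right)} = \frac{1}{-2 + y}$
$B{\left(s \right)} = \frac{2 s \left(6 + s\right)}{-2 + s}$ ($B{\left(s \right)} = \frac{\left(s + s\right) \left(s + 6\right)}{-2 + s} = \frac{2 s \left(6 + s\right)}{-2 + s}$)
$- 9 B{\left(5 \right)} \left(-3 + T{\left(1 \right)}\right) = - 9 \cdot 2 \cdot 5 \frac{1}{-2 + 5} \left(6 + 5\right) \left(-3 - 4\right) = - 9 \cdot 2 \cdot 5 \cdot \frac{1}{3} \cdot 11 \left(-7\right) = \left(-9\right) \frac{110}{3} \left(-7\right) = \left(-330\right) \left(-7\right) = 2310$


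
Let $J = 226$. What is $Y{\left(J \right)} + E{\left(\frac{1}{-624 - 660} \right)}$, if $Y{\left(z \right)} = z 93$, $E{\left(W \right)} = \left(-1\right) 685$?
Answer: $20333$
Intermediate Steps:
$E{\left(W \right)} = -685$
$Y{\left(z \right)} = 93 z$
$Y{\left(J \right)} + E{\left(\frac{1}{-624 - 660} \right)} = 93 \cdot 226 - 685 = 21018 - 685 = 20333$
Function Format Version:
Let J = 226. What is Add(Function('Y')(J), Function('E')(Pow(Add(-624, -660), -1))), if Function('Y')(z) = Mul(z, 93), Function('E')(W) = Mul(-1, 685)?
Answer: 20333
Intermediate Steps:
Function('E')(W) = -685
Function('Y')(z) = Mul(93, z)
Add(Function('Y')(J), Function('E')(Pow(Add(-624, -660), -1))) = Add(Mul(93, 226), -685) = Add(21018, -685) = 20333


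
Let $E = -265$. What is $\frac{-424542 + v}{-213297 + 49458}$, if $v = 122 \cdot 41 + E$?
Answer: $\frac{139935}{54613} \approx 2.5623$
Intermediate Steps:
$v = 4737$ ($v = 122 \cdot 41 - 265 = 5002 - 265 = 4737$)
$\frac{-424542 + v}{-213297 + 49458} = \frac{-424542 + 4737}{-213297 + 49458} = - \frac{419805}{-163839} = \left(-419805\right) \left(- \frac{1}{163839}\right) = \frac{139935}{54613}$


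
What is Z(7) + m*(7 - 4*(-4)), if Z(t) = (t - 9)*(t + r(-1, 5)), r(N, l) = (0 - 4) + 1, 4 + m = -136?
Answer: -3228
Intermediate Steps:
m = -140 (m = -4 - 136 = -140)
r(N, l) = -3 (r(N, l) = -4 + 1 = -3)
Z(t) = (-9 + t)*(-3 + t) (Z(t) = (t - 9)*(t - 3) = (-9 + t)*(-3 + t))
Z(7) + m*(7 - 4*(-4)) = (27 + 7**2 - 12*7) - 140*(7 - 4*(-4)) = (27 + 49 - 84) - 140*(7 + 16) = -8 - 140*23 = -8 - 3220 = -3228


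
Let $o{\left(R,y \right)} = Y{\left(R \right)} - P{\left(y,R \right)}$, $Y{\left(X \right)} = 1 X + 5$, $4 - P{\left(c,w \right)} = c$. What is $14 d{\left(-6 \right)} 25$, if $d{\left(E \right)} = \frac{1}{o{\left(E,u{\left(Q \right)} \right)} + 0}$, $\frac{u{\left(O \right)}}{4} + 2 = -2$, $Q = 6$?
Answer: $- \frac{50}{3} \approx -16.667$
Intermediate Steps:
$P{\left(c,w \right)} = 4 - c$
$u{\left(O \right)} = -16$ ($u{\left(O \right)} = -8 + 4 \left(-2\right) = -8 - 8 = -16$)
$Y{\left(X \right)} = 5 + X$ ($Y{\left(X \right)} = X + 5 = 5 + X$)
$o{\left(R,y \right)} = 1 + R + y$ ($o{\left(R,y \right)} = \left(5 + R\right) - \left(4 - y\right) = \left(5 + R\right) + \left(-4 + y\right) = 1 + R + y$)
$d{\left(E \right)} = \frac{1}{-15 + E}$ ($d{\left(E \right)} = \frac{1}{\left(1 + E - 16\right) + 0} = \frac{1}{\left(-15 + E\right) + 0} = \frac{1}{-15 + E}$)
$14 d{\left(-6 \right)} 25 = \frac{14}{-15 - 6} \cdot 25 = \frac{14}{-21} \cdot 25 = 14 \left(- \frac{1}{21}\right) 25 = \left(- \frac{2}{3}\right) 25 = - \frac{50}{3}$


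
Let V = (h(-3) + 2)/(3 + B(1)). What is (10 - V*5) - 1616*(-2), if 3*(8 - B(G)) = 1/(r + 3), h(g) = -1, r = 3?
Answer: 638584/197 ≈ 3241.5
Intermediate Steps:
B(G) = 143/18 (B(G) = 8 - 1/(3*(3 + 3)) = 8 - ⅓/6 = 8 - ⅓*⅙ = 8 - 1/18 = 143/18)
V = 18/197 (V = (-1 + 2)/(3 + 143/18) = 1/(197/18) = 1*(18/197) = 18/197 ≈ 0.091371)
(10 - V*5) - 1616*(-2) = (10 - 18*5/197) - 1616*(-2) = (10 - 1*90/197) - 101*(-32) = (10 - 90/197) + 3232 = 1880/197 + 3232 = 638584/197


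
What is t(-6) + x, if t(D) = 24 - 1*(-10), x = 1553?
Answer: 1587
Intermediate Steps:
t(D) = 34 (t(D) = 24 + 10 = 34)
t(-6) + x = 34 + 1553 = 1587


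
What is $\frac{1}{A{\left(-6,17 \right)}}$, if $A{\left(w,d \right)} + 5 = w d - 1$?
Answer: $- \frac{1}{108} \approx -0.0092593$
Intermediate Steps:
$A{\left(w,d \right)} = -6 + d w$ ($A{\left(w,d \right)} = -5 + \left(w d - 1\right) = -5 + \left(d w - 1\right) = -5 + \left(-1 + d w\right) = -6 + d w$)
$\frac{1}{A{\left(-6,17 \right)}} = \frac{1}{-6 + 17 \left(-6\right)} = \frac{1}{-6 - 102} = \frac{1}{-108} = - \frac{1}{108}$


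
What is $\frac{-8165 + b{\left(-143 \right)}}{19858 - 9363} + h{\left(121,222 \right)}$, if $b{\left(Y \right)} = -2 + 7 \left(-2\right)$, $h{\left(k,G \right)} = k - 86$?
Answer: $\frac{359144}{10495} \approx 34.22$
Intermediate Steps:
$h{\left(k,G \right)} = -86 + k$
$b{\left(Y \right)} = -16$ ($b{\left(Y \right)} = -2 - 14 = -16$)
$\frac{-8165 + b{\left(-143 \right)}}{19858 - 9363} + h{\left(121,222 \right)} = \frac{-8165 - 16}{19858 - 9363} + \left(-86 + 121\right) = - \frac{8181}{10495} + 35 = \frac{359144}{10495}$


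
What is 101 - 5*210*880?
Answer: -923899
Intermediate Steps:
101 - 5*210*880 = 101 - 1050*880 = 101 - 924000 = -923899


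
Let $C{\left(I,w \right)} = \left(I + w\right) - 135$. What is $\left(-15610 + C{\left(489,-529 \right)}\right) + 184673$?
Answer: $168888$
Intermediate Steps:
$C{\left(I,w \right)} = -135 + I + w$
$\left(-15610 + C{\left(489,-529 \right)}\right) + 184673 = \left(-15610 - 175\right) + 184673 = -15785 + 184673 = 168888$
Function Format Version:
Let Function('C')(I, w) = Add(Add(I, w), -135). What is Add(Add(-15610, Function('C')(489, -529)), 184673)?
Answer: 168888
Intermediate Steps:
Function('C')(I, w) = Add(-135, I, w)
Add(Add(-15610, Function('C')(489, -529)), 184673) = Add(Add(-15610, Add(-135, 489, -529)), 184673) = Add(Add(-15610, -175), 184673) = Add(-15785, 184673) = 168888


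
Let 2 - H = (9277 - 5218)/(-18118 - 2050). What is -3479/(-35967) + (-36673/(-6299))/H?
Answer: 2121140973091/773689194195 ≈ 2.7416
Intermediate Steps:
H = 44395/20168 (H = 2 - (9277 - 5218)/(-18118 - 2050) = 2 - 4059/(-20168) = 2 - 4059*(-1)/20168 = 2 - 1*(-4059/20168) = 2 + 4059/20168 = 44395/20168 ≈ 2.2013)
-3479/(-35967) + (-36673/(-6299))/H = -3479/(-35967) + (-36673/(-6299))/(44395/20168) = -3479*(-1/35967) - 36673*(-1/6299)*(20168/44395) = 3479/35967 + (36673/6299)*(20168/44395) = 3479/35967 + 56893928/21511085 = 2121140973091/773689194195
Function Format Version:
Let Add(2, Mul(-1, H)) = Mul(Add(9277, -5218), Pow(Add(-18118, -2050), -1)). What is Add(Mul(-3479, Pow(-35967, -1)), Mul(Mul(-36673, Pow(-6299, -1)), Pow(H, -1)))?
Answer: Rational(2121140973091, 773689194195) ≈ 2.7416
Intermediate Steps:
H = Rational(44395, 20168) (H = Add(2, Mul(-1, Mul(Add(9277, -5218), Pow(Add(-18118, -2050), -1)))) = Add(2, Mul(-1, Mul(4059, Pow(-20168, -1)))) = Add(2, Mul(-1, Mul(4059, Rational(-1, 20168)))) = Add(2, Mul(-1, Rational(-4059, 20168))) = Add(2, Rational(4059, 20168)) = Rational(44395, 20168) ≈ 2.2013)
Add(Mul(-3479, Pow(-35967, -1)), Mul(Mul(-36673, Pow(-6299, -1)), Pow(H, -1))) = Add(Mul(-3479, Pow(-35967, -1)), Mul(Mul(-36673, Pow(-6299, -1)), Pow(Rational(44395, 20168), -1))) = Add(Mul(-3479, Rational(-1, 35967)), Mul(Mul(-36673, Rational(-1, 6299)), Rational(20168, 44395))) = Add(Rational(3479, 35967), Mul(Rational(36673, 6299), Rational(20168, 44395))) = Add(Rational(3479, 35967), Rational(56893928, 21511085)) = Rational(2121140973091, 773689194195)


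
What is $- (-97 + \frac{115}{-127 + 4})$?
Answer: $\frac{12046}{123} \approx 97.935$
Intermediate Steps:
$- (-97 + \frac{115}{-127 + 4}) = - (-97 + \frac{115}{-123}) = - (-97 + 115 \left(- \frac{1}{123}\right)) = - (-97 - \frac{115}{123}) = \left(-1\right) \left(- \frac{12046}{123}\right) = \frac{12046}{123}$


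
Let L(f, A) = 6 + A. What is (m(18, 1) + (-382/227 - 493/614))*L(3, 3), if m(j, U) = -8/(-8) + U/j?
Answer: -897020/69689 ≈ -12.872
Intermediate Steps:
m(j, U) = 1 + U/j (m(j, U) = -8*(-⅛) + U/j = 1 + U/j)
(m(18, 1) + (-382/227 - 493/614))*L(3, 3) = ((1 + 18)/18 + (-382/227 - 493/614))*(6 + 3) = ((1/18)*19 + (-382*1/227 - 493*1/614))*9 = (19/18 + (-382/227 - 493/614))*9 = (19/18 - 346459/139378)*9 = -897020/627201*9 = -897020/69689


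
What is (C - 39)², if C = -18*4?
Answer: 12321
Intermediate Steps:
C = -72
(C - 39)² = (-72 - 39)² = (-111)² = 12321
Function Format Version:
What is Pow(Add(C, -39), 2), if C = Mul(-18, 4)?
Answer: 12321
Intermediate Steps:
C = -72
Pow(Add(C, -39), 2) = Pow(Add(-72, -39), 2) = Pow(-111, 2) = 12321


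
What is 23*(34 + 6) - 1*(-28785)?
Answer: 29705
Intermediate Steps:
23*(34 + 6) - 1*(-28785) = 23*40 + 28785 = 920 + 28785 = 29705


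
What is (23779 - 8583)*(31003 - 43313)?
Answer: -187062760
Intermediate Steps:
(23779 - 8583)*(31003 - 43313) = 15196*(-12310) = -187062760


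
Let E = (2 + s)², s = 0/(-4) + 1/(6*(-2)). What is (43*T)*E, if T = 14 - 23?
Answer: -22747/16 ≈ -1421.7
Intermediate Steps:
s = -1/12 (s = 0*(-¼) + 1/(-12) = 0 + 1*(-1/12) = 0 - 1/12 = -1/12 ≈ -0.083333)
T = -9
E = 529/144 (E = (2 - 1/12)² = (23/12)² = 529/144 ≈ 3.6736)
(43*T)*E = (43*(-9))*(529/144) = -387*529/144 = -22747/16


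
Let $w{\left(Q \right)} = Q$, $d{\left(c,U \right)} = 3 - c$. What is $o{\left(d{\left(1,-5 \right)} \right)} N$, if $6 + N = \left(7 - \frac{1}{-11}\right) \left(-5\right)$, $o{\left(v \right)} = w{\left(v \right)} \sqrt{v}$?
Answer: $- \frac{912 \sqrt{2}}{11} \approx -117.25$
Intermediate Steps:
$o{\left(v \right)} = v^{\frac{3}{2}}$ ($o{\left(v \right)} = v \sqrt{v} = v^{\frac{3}{2}}$)
$N = - \frac{456}{11}$ ($N = -6 + \left(7 - \frac{1}{-11}\right) \left(-5\right) = -6 + \left(7 - - \frac{1}{11}\right) \left(-5\right) = -6 + \left(7 + \frac{1}{11}\right) \left(-5\right) = -6 + \frac{78}{11} \left(-5\right) = -6 - \frac{390}{11} = - \frac{456}{11} \approx -41.455$)
$o{\left(d{\left(1,-5 \right)} \right)} N = \left(3 - 1\right)^{\frac{3}{2}} \left(- \frac{456}{11}\right) = 2^{\frac{3}{2}} \left(- \frac{456}{11}\right) = 2 \sqrt{2} \left(- \frac{456}{11}\right) = - \frac{912 \sqrt{2}}{11}$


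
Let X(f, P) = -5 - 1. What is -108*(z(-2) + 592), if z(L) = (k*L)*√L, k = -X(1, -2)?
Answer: -63936 + 1296*I*√2 ≈ -63936.0 + 1832.8*I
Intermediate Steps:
X(f, P) = -6
k = 6 (k = -1*(-6) = 6)
z(L) = 6*L^(3/2) (z(L) = (6*L)*√L = 6*L^(3/2))
-108*(z(-2) + 592) = -108*(6*(-2)^(3/2) + 592) = -108*(6*(-2*I*√2) + 592) = -108*(-12*I*√2 + 592) = -108*(592 - 12*I*√2) = -63936 + 1296*I*√2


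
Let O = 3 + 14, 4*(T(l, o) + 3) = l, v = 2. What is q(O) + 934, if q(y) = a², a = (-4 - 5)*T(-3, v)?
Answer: 33169/16 ≈ 2073.1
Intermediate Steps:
T(l, o) = -3 + l/4
O = 17
a = 135/4 (a = (-4 - 5)*(-3 + (¼)*(-3)) = -9*(-3 - ¾) = -9*(-15/4) = 135/4 ≈ 33.750)
q(y) = 18225/16 (q(y) = (135/4)² = 18225/16)
q(O) + 934 = 18225/16 + 934 = 33169/16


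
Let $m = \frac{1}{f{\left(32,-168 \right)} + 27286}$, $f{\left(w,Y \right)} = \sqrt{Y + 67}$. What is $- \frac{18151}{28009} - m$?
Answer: $\frac{- 18151 \sqrt{101} + 495296195 i}{28009 \left(\sqrt{101} - 27286 i\right)} \approx -0.64808 + 1.3498 \cdot 10^{-8} i$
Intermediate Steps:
$f{\left(w,Y \right)} = \sqrt{67 + Y}$
$m = \frac{1}{27286 + i \sqrt{101}}$ ($m = \frac{1}{\sqrt{67 - 168} + 27286} = \frac{1}{\sqrt{-101} + 27286} = \frac{1}{i \sqrt{101} + 27286} = \frac{1}{27286 + i \sqrt{101}} \approx 3.6649 \cdot 10^{-5} - 1.35 \cdot 10^{-8} i$)
$- \frac{18151}{28009} - m = - \frac{18151}{28009} - \left(\frac{27286}{744525897} - \frac{i \sqrt{101}}{744525897}\right) = - \frac{13514653810021}{20853425849073} + \frac{i \sqrt{101}}{744525897}$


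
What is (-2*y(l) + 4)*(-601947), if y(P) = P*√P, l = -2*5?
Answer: -2407788 - 12038940*I*√10 ≈ -2.4078e+6 - 3.807e+7*I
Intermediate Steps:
l = -10
y(P) = P^(3/2)
(-2*y(l) + 4)*(-601947) = (-(-20)*I*√10 + 4)*(-601947) = (20*I*√10 + 4)*(-601947) = (4 + 20*I*√10)*(-601947) = -2407788 - 12038940*I*√10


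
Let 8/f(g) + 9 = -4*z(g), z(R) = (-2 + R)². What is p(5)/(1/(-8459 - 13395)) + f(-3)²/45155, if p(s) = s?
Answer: -58621885864786/536486555 ≈ -1.0927e+5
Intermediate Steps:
f(g) = 8/(-9 - 4*(-2 + g)²)
p(5)/(1/(-8459 - 13395)) + f(-3)²/45155 = 5/(1/(-8459 - 13395)) + (-8/(9 + 4*(-2 - 3)²))²/45155 = 5/(1/(-21854)) + (-8/(9 + 4*(-5)²))²*(1/45155) = 5/(-1/21854) + (-8/(9 + 4*25))²*(1/45155) = 5*(-21854) + (-8/(9 + 100))²*(1/45155) = -109270 + (-8/109)²*(1/45155) = -109270 + (64/11881)*(1/45155) = -109270 + 64/536486555 = -58621885864786/536486555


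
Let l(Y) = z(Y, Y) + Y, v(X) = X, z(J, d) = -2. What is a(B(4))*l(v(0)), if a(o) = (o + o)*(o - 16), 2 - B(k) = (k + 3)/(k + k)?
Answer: 1071/16 ≈ 66.938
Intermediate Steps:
l(Y) = -2 + Y
B(k) = 2 - (3 + k)/(2*k) (B(k) = 2 - (k + 3)/(k + k) = 2 - (3 + k)/(2*k))
a(o) = 2*o*(-16 + o) (a(o) = (2*o)*(-16 + o) = 2*o*(-16 + o))
a(B(4))*l(v(0)) = (2*((3/2)*(-1 + 4)/4)*(-16 + (3/2)*(-1 + 4)/4))*(-2 + 0) = (2*((3/2)*(¼)*3)*(-16 + (3/2)*(¼)*3))*(-2) = (2*(9/8)*(-16 + 9/8))*(-2) = (2*(9/8)*(-119/8))*(-2) = -1071/32*(-2) = 1071/16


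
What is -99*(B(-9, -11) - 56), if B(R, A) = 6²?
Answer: 1980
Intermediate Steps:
B(R, A) = 36
-99*(B(-9, -11) - 56) = -99*(36 - 56) = -99*(-20) = 1980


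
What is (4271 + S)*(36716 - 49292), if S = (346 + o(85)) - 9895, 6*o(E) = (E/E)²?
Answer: 66374032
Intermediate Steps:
o(E) = ⅙ (o(E) = (E/E)²/6 = (⅙)*1² = (⅙)*1 = ⅙)
S = -57293/6 (S = (346 + ⅙) - 9895 = 2077/6 - 9895 = -57293/6 ≈ -9548.8)
(4271 + S)*(36716 - 49292) = (4271 - 57293/6)*(36716 - 49292) = -31667/6*(-12576) = 66374032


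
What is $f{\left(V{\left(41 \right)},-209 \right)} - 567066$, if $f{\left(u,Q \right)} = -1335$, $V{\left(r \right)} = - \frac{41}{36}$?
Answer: $-568401$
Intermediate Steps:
$V{\left(r \right)} = - \frac{41}{36}$ ($V{\left(r \right)} = \left(-41\right) \frac{1}{36} = - \frac{41}{36}$)
$f{\left(V{\left(41 \right)},-209 \right)} - 567066 = -1335 - 567066 = -568401$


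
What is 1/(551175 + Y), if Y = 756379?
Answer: 1/1307554 ≈ 7.6479e-7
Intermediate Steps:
1/(551175 + Y) = 1/(551175 + 756379) = 1/1307554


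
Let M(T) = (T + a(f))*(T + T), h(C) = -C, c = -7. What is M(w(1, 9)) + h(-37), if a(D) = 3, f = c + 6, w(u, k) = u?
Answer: 45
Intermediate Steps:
f = -1 (f = -7 + 6 = -1)
M(T) = 2*T*(3 + T) (M(T) = (T + 3)*(T + T) = (3 + T)*(2*T) = 2*T*(3 + T))
M(w(1, 9)) + h(-37) = 2*1*(3 + 1) - 1*(-37) = 2*1*4 + 37 = 8 + 37 = 45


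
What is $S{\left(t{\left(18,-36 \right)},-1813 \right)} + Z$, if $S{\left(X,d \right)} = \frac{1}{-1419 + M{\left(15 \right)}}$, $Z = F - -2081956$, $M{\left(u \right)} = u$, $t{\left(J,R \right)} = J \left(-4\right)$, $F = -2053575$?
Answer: $\frac{39846923}{1404} \approx 28381.0$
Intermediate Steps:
$t{\left(J,R \right)} = - 4 J$
$Z = 28381$ ($Z = -2053575 - -2081956 = -2053575 + 2081956 = 28381$)
$S{\left(X,d \right)} = - \frac{1}{1404}$ ($S{\left(X,d \right)} = \frac{1}{-1419 + 15} = \frac{1}{-1404} = - \frac{1}{1404}$)
$S{\left(t{\left(18,-36 \right)},-1813 \right)} + Z = - \frac{1}{1404} + 28381 = \frac{39846923}{1404}$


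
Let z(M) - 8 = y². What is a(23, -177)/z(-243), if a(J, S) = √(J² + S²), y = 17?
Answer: √31858/297 ≈ 0.60097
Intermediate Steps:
z(M) = 297 (z(M) = 8 + 17² = 8 + 289 = 297)
a(23, -177)/z(-243) = √(23² + (-177)²)/297 = √(529 + 31329)*(1/297) = √31858*(1/297) = √31858/297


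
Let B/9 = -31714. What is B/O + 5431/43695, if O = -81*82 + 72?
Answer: 138970786/3189735 ≈ 43.568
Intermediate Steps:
B = -285426 (B = 9*(-31714) = -285426)
O = -6570 (O = -6642 + 72 = -6570)
B/O + 5431/43695 = -285426/(-6570) + 5431/43695 = -285426*(-1/6570) + 5431*(1/43695) = 15857/365 + 5431/43695 = 138970786/3189735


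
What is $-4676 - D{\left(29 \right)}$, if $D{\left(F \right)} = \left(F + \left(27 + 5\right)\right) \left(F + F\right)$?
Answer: $-8214$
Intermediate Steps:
$D{\left(F \right)} = 2 F \left(32 + F\right)$ ($D{\left(F \right)} = \left(F + 32\right) 2 F = \left(32 + F\right) 2 F = 2 F \left(32 + F\right)$)
$-4676 - D{\left(29 \right)} = -4676 - 2 \cdot 29 \left(32 + 29\right) = -4676 - 2 \cdot 29 \cdot 61 = -4676 - 3538 = -8214$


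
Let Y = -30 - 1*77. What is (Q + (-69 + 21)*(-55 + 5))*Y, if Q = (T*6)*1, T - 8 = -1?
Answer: -261294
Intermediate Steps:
T = 7 (T = 8 - 1 = 7)
Y = -107 (Y = -30 - 77 = -107)
Q = 42 (Q = (7*6)*1 = 42*1 = 42)
(Q + (-69 + 21)*(-55 + 5))*Y = (42 + (-69 + 21)*(-55 + 5))*(-107) = (42 - 48*(-50))*(-107) = (42 + 2400)*(-107) = 2442*(-107) = -261294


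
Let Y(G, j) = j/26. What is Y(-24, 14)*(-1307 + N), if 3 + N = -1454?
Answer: -19348/13 ≈ -1488.3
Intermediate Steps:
N = -1457 (N = -3 - 1454 = -1457)
Y(G, j) = j/26 (Y(G, j) = j*(1/26) = j/26)
Y(-24, 14)*(-1307 + N) = ((1/26)*14)*(-1307 - 1457) = (7/13)*(-2764) = -19348/13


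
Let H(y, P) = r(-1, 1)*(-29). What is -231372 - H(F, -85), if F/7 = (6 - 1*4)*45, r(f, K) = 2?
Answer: -231314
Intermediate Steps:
F = 630 (F = 7*((6 - 1*4)*45) = 7*((6 - 4)*45) = 7*(2*45) = 7*90 = 630)
H(y, P) = -58 (H(y, P) = 2*(-29) = -58)
-231372 - H(F, -85) = -231372 - 1*(-58) = -231372 + 58 = -231314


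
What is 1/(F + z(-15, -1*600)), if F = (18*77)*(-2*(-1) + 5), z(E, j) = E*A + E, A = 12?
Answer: 1/9507 ≈ 0.00010519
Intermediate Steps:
z(E, j) = 13*E (z(E, j) = E*12 + E = 12*E + E = 13*E)
F = 9702 (F = 1386*(2 + 5) = 1386*7 = 9702)
1/(F + z(-15, -1*600)) = 1/(9702 + 13*(-15)) = 1/(9702 - 195) = 1/9507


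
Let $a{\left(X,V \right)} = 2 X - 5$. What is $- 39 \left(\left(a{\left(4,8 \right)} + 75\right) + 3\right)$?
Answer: $-3159$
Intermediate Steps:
$a{\left(X,V \right)} = -5 + 2 X$
$- 39 \left(\left(a{\left(4,8 \right)} + 75\right) + 3\right) = - 39 \left(\left(\left(-5 + 2 \cdot 4\right) + 75\right) + 3\right) = - 39 \left(\left(\left(-5 + 8\right) + 75\right) + 3\right) = - 39 \left(\left(3 + 75\right) + 3\right) = - 39 \left(78 + 3\right) = \left(-39\right) 81 = -3159$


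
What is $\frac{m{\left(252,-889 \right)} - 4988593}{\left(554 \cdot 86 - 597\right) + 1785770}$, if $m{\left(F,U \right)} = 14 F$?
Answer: $- \frac{4985065}{1832817} \approx -2.7199$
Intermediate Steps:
$\frac{m{\left(252,-889 \right)} - 4988593}{\left(554 \cdot 86 - 597\right) + 1785770} = \frac{14 \cdot 252 - 4988593}{\left(554 \cdot 86 - 597\right) + 1785770} = \frac{3528 - 4988593}{\left(47644 - 597\right) + 1785770} = - \frac{4985065}{47047 + 1785770} = - \frac{4985065}{1832817}$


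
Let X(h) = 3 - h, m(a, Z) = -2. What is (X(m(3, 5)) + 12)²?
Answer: 289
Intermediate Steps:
(X(m(3, 5)) + 12)² = ((3 - 1*(-2)) + 12)² = ((3 + 2) + 12)² = (5 + 12)² = 17² = 289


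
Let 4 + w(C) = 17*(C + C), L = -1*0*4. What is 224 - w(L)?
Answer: 228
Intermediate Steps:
L = 0 (L = 0*4 = 0)
w(C) = -4 + 34*C (w(C) = -4 + 17*(C + C) = -4 + 17*(2*C) = -4 + 34*C)
224 - w(L) = 224 - (-4 + 34*0) = 224 - (-4 + 0) = 224 - 1*(-4) = 224 + 4 = 228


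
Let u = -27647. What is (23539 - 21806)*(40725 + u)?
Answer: 22664174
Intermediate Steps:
(23539 - 21806)*(40725 + u) = (23539 - 21806)*(40725 - 27647) = 1733*13078 = 22664174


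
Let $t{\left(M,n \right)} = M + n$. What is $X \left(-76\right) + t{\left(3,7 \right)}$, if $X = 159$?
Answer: $-12074$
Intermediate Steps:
$X \left(-76\right) + t{\left(3,7 \right)} = 159 \left(-76\right) + \left(3 + 7\right) = -12084 + 10 = -12074$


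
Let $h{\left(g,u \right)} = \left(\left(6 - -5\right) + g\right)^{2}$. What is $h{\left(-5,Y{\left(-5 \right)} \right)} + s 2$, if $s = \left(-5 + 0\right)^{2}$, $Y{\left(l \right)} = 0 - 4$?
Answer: $86$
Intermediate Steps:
$Y{\left(l \right)} = -4$ ($Y{\left(l \right)} = 0 - 4 = -4$)
$h{\left(g,u \right)} = \left(11 + g\right)^{2}$ ($h{\left(g,u \right)} = \left(\left(6 + 5\right) + g\right)^{2} = \left(11 + g\right)^{2}$)
$s = 25$ ($s = \left(-5\right)^{2} = 25$)
$h{\left(-5,Y{\left(-5 \right)} \right)} + s 2 = \left(11 - 5\right)^{2} + 25 \cdot 2 = 6^{2} + 50 = 36 + 50 = 86$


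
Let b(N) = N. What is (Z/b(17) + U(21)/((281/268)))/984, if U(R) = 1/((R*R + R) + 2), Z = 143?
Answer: 4662367/545265888 ≈ 0.0085506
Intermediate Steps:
U(R) = 1/(2 + R + R²) (U(R) = 1/((R² + R) + 2) = 1/((R + R²) + 2) = 1/(2 + R + R²))
(Z/b(17) + U(21)/((281/268)))/984 = (143/17 + 1/((2 + 21 + 21²)*((281/268))))/984 = (143*(1/17) + 1/((2 + 21 + 441)*((281*(1/268)))))*(1/984) = (143/17 + 1/(464*(281/268)))*(1/984) = (143/17 + (1/464)*(268/281))*(1/984) = (143/17 + 67/32596)*(1/984) = (4662367/554132)*(1/984) = 4662367/545265888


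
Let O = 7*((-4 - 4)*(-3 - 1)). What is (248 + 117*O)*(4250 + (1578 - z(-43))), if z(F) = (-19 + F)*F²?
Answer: 3187048496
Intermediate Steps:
z(F) = F²*(-19 + F)
O = 224 (O = 7*(-8*(-4)) = 7*32 = 224)
(248 + 117*O)*(4250 + (1578 - z(-43))) = (248 + 117*224)*(4250 + (1578 - (-43)²*(-19 - 43))) = (248 + 26208)*(4250 + (1578 - 1849*(-62))) = 26456*(4250 + (1578 - 1*(-114638))) = 26456*(4250 + (1578 + 114638)) = 26456*(4250 + 116216) = 26456*120466 = 3187048496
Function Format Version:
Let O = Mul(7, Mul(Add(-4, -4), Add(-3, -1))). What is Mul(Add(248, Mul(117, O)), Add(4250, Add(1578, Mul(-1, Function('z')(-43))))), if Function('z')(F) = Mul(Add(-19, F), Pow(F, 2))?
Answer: 3187048496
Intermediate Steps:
Function('z')(F) = Mul(Pow(F, 2), Add(-19, F))
O = 224 (O = Mul(7, Mul(-8, -4)) = Mul(7, 32) = 224)
Mul(Add(248, Mul(117, O)), Add(4250, Add(1578, Mul(-1, Function('z')(-43))))) = Mul(Add(248, Mul(117, 224)), Add(4250, Add(1578, Mul(-1, Mul(Pow(-43, 2), Add(-19, -43)))))) = Mul(Add(248, 26208), Add(4250, Add(1578, Mul(-1, Mul(1849, -62))))) = Mul(26456, Add(4250, Add(1578, Mul(-1, -114638)))) = Mul(26456, Add(4250, Add(1578, 114638))) = Mul(26456, Add(4250, 116216)) = Mul(26456, 120466) = 3187048496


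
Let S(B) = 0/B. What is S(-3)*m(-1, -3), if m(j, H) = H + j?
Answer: 0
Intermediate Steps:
S(B) = 0
S(-3)*m(-1, -3) = 0*(-3 - 1) = 0*(-4) = 0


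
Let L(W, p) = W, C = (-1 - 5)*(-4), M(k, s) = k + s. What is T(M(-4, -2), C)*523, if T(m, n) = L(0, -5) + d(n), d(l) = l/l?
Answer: 523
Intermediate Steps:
C = 24 (C = -6*(-4) = 24)
d(l) = 1
T(m, n) = 1 (T(m, n) = 0 + 1 = 1)
T(M(-4, -2), C)*523 = 1*523 = 523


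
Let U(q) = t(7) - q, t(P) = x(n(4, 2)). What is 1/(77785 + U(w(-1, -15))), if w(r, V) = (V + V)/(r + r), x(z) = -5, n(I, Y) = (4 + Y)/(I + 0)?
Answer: 1/77765 ≈ 1.2859e-5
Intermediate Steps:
n(I, Y) = (4 + Y)/I
t(P) = -5
w(r, V) = V/r (w(r, V) = (2*V)/((2*r)) = (2*V)*(1/(2*r)) = V/r)
U(q) = -5 - q
1/(77785 + U(w(-1, -15))) = 1/(77785 + (-5 - (-15)/(-1))) = 1/(77785 + (-5 - (-15)*(-1))) = 1/(77785 + (-5 - 1*15)) = 1/(77785 + (-5 - 15)) = 1/(77785 - 20) = 1/77765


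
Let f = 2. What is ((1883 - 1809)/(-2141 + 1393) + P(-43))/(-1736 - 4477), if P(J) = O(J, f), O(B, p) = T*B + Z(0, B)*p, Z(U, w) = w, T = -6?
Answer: -64291/2323662 ≈ -0.027668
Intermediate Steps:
O(B, p) = -6*B + B*p
P(J) = -4*J (P(J) = J*(-6 + 2) = J*(-4) = -4*J)
((1883 - 1809)/(-2141 + 1393) + P(-43))/(-1736 - 4477) = ((1883 - 1809)/(-2141 + 1393) - 4*(-43))/(-1736 - 4477) = (74/(-748) + 172)/(-6213) = (74*(-1/748) + 172)*(-1/6213) = (-37/374 + 172)*(-1/6213) = (64291/374)*(-1/6213) = -64291/2323662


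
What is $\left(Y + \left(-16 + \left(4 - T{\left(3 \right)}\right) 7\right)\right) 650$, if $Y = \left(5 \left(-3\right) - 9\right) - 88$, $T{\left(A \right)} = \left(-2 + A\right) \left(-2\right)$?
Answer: $-55900$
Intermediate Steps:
$T{\left(A \right)} = 4 - 2 A$
$Y = -112$ ($Y = \left(-15 - 9\right) - 88 = -24 - 88 = -112$)
$\left(Y + \left(-16 + \left(4 - T{\left(3 \right)}\right) 7\right)\right) 650 = \left(-112 - \left(16 - \left(4 - \left(4 - 6\right)\right) 7\right)\right) 650 = \left(-112 - \left(16 - \left(4 - -2\right) 7\right)\right) 650 = \left(-112 - \left(16 - \left(4 + 2\right) 7\right)\right) 650 = \left(-112 + \left(-16 + 6 \cdot 7\right)\right) 650 = \left(-112 + \left(-16 + 42\right)\right) 650 = \left(-112 + 26\right) 650 = \left(-86\right) 650 = -55900$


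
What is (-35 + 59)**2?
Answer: 576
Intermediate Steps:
(-35 + 59)**2 = 24**2 = 576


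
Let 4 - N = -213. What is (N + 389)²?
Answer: 367236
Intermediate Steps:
N = 217 (N = 4 - 1*(-213) = 4 + 213 = 217)
(N + 389)² = (217 + 389)² = 606² = 367236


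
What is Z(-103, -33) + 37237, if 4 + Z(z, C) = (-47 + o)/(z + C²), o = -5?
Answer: 18355843/493 ≈ 37233.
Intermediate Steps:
Z(z, C) = -4 - 52/(z + C²) (Z(z, C) = -4 + (-47 - 5)/(z + C²) = -4 - 52/(z + C²))
Z(-103, -33) + 37237 = 4*(-13 - 1*(-103) - 1*(-33)²)/(-103 + (-33)²) + 37237 = 4*(-13 + 103 - 1*1089)/(-103 + 1089) + 37237 = 4*(-13 + 103 - 1089)/986 + 37237 = 4*(1/986)*(-999) + 37237 = -1998/493 + 37237 = 18355843/493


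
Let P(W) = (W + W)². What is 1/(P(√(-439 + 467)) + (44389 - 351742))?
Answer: -1/307241 ≈ -3.2548e-6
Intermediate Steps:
P(W) = 4*W² (P(W) = (2*W)² = 4*W²)
1/(P(√(-439 + 467)) + (44389 - 351742)) = 1/(4*(√(-439 + 467))² + (44389 - 351742)) = 1/(4*(√28)² - 307353) = 1/(4*(2*√7)² - 307353) = 1/(4*28 - 307353) = 1/(112 - 307353) = 1/(-307241) = -1/307241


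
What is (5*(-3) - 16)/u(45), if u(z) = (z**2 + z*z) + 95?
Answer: -31/4145 ≈ -0.0074789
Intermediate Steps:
u(z) = 95 + 2*z**2 (u(z) = (z**2 + z**2) + 95 = 2*z**2 + 95 = 95 + 2*z**2)
(5*(-3) - 16)/u(45) = (5*(-3) - 16)/(95 + 2*45**2) = (-15 - 16)/(95 + 2*2025) = -31/(95 + 4050) = -31/4145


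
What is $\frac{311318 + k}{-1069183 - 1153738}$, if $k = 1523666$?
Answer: $- \frac{1834984}{2222921} \approx -0.82548$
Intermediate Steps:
$\frac{311318 + k}{-1069183 - 1153738} = \frac{311318 + 1523666}{-1069183 - 1153738} = \frac{1834984}{-2222921} = 1834984 \left(- \frac{1}{2222921}\right) = - \frac{1834984}{2222921}$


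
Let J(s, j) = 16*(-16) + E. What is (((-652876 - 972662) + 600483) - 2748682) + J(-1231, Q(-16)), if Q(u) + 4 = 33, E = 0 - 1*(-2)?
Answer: -3773991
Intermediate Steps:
E = 2 (E = 0 + 2 = 2)
Q(u) = 29 (Q(u) = -4 + 33 = 29)
J(s, j) = -254 (J(s, j) = 16*(-16) + 2 = -256 + 2 = -254)
(((-652876 - 972662) + 600483) - 2748682) + J(-1231, Q(-16)) = (((-652876 - 972662) + 600483) - 2748682) - 254 = ((-1625538 + 600483) - 2748682) - 254 = (-1025055 - 2748682) - 254 = -3773737 - 254 = -3773991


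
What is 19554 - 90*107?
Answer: 9924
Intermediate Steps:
19554 - 90*107 = 19554 - 1*9630 = 19554 - 9630 = 9924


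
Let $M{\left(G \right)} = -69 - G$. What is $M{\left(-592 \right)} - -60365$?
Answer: $60888$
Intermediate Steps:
$M{\left(-592 \right)} - -60365 = \left(-69 - -592\right) - -60365 = \left(-69 + 592\right) + 60365 = 523 + 60365 = 60888$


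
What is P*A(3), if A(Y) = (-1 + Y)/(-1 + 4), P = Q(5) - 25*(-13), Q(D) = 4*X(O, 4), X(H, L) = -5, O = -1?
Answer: 610/3 ≈ 203.33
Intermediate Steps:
Q(D) = -20 (Q(D) = 4*(-5) = -20)
P = 305 (P = -20 - 25*(-13) = -20 + 325 = 305)
A(Y) = -⅓ + Y/3 (A(Y) = (-1 + Y)/3 = (-1 + Y)*(⅓) = -⅓ + Y/3)
P*A(3) = 305*(-⅓ + (⅓)*3) = 305*(-⅓ + 1) = 305*(⅔) = 610/3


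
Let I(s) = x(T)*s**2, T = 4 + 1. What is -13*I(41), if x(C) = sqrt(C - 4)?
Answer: -21853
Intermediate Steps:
T = 5
x(C) = sqrt(-4 + C)
I(s) = s**2 (I(s) = sqrt(-4 + 5)*s**2 = sqrt(1)*s**2 = 1*s**2 = s**2)
-13*I(41) = -13*41**2 = -13*1681 = -21853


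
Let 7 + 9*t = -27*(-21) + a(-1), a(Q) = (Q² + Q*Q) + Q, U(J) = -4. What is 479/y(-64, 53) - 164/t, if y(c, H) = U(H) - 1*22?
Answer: -102365/4862 ≈ -21.054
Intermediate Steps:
a(Q) = Q + 2*Q² (a(Q) = (Q² + Q²) + Q = 2*Q² + Q = Q + 2*Q²)
y(c, H) = -26 (y(c, H) = -4 - 1*22 = -4 - 22 = -26)
t = 187/3 (t = -7/9 + (-27*(-21) - (1 + 2*(-1)))/9 = -7/9 + (567 - (1 - 2))/9 = -7/9 + (567 - 1*(-1))/9 = -7/9 + (567 + 1)/9 = -7/9 + (⅑)*568 = -7/9 + 568/9 = 187/3 ≈ 62.333)
479/y(-64, 53) - 164/t = 479/(-26) - 164/187/3 = 479*(-1/26) - 164*3/187 = -479/26 - 492/187 = -102365/4862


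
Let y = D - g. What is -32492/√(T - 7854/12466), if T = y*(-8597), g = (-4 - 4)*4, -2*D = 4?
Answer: 32492*I*√10019902512981/1607556957 ≈ 63.98*I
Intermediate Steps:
D = -2 (D = -½*4 = -2)
g = -32 (g = -8*4 = -32)
y = 30 (y = -2 - 1*(-32) = -2 + 32 = 30)
T = -257910 (T = 30*(-8597) = -257910)
-32492/√(T - 7854/12466) = -32492/√(-257910 - 7854/12466) = -32492/√(-257910 - 7854*1/12466) = -32492/√(-257910 - 3927/6233) = -32492*(-I*√10019902512981/1607556957) = -(-32492)*I*√10019902512981/1607556957 = 32492*I*√10019902512981/1607556957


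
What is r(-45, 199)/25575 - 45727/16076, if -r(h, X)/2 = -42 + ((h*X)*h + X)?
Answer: -14130968089/411143700 ≈ -34.370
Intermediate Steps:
r(h, X) = 84 - 2*X - 2*X*h² (r(h, X) = -2*(-42 + ((h*X)*h + X)) = -2*(-42 + ((X*h)*h + X)) = -2*(-42 + (X*h² + X)) = -2*(-42 + (X + X*h²)) = -2*(-42 + X + X*h²) = 84 - 2*X - 2*X*h²)
r(-45, 199)/25575 - 45727/16076 = (84 - 2*199 - 2*199*(-45)²)/25575 - 45727/16076 = (84 - 398 - 2*199*2025)*(1/25575) - 45727*1/16076 = (84 - 398 - 805950)*(1/25575) - 45727/16076 = -806264*1/25575 - 45727/16076 = -806264/25575 - 45727/16076 = -14130968089/411143700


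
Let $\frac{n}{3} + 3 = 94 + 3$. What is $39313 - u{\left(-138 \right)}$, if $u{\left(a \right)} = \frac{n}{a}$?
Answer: $\frac{904246}{23} \approx 39315.0$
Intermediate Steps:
$n = 282$ ($n = -9 + 3 \left(94 + 3\right) = -9 + 3 \cdot 97 = -9 + 291 = 282$)
$u{\left(a \right)} = \frac{282}{a}$
$39313 - u{\left(-138 \right)} = 39313 - \frac{282}{-138} = 39313 - 282 \left(- \frac{1}{138}\right) = 39313 - - \frac{47}{23} = 39313 + \frac{47}{23} = \frac{904246}{23}$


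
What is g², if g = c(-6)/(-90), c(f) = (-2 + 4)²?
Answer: 4/2025 ≈ 0.0019753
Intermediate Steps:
c(f) = 4 (c(f) = 2² = 4)
g = -2/45 (g = 4/(-90) = 4*(-1/90) = -2/45 ≈ -0.044444)
g² = (-2/45)² = 4/2025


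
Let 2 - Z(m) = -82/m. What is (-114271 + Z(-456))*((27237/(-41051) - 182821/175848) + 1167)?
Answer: -219160208868006581237/1645871864544 ≈ -1.3316e+8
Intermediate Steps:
Z(m) = 2 + 82/m (Z(m) = 2 - (-82)/m = 2 + 82/m)
(-114271 + Z(-456))*((27237/(-41051) - 182821/175848) + 1167) = (-114271 + (2 + 82/(-456)))*((27237/(-41051) - 182821/175848) + 1167) = (-114271 + (2 + 82*(-1/456)))*((27237*(-1/41051) - 182821*1/175848) + 1167) = (-114271 + (2 - 41/228))*((-27237/41051 - 182821/175848) + 1167) = (-114271 + 415/228)*(-12294556847/7218736248 + 1167) = -26053373/228*8411970644569/7218736248 = -219160208868006581237/1645871864544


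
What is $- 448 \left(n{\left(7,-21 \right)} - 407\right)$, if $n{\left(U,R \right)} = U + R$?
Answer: $188608$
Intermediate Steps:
$n{\left(U,R \right)} = R + U$
$- 448 \left(n{\left(7,-21 \right)} - 407\right) = - 448 \left(\left(-21 + 7\right) - 407\right) = - 448 \left(-14 - 407\right) = \left(-448\right) \left(-421\right) = 188608$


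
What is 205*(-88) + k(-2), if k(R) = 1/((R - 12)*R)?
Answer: -505119/28 ≈ -18040.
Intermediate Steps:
k(R) = 1/(R*(-12 + R)) (k(R) = 1/((-12 + R)*R) = 1/(R*(-12 + R)))
205*(-88) + k(-2) = 205*(-88) + 1/((-2)*(-12 - 2)) = -18040 - ½/(-14) = -18040 - ½*(-1/14) = -18040 + 1/28 = -505119/28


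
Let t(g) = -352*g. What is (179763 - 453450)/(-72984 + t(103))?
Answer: 273687/109240 ≈ 2.5054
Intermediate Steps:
t(g) = -352*g
(179763 - 453450)/(-72984 + t(103)) = (179763 - 453450)/(-72984 - 352*103) = -273687/(-72984 - 36256) = -273687/(-109240) = -273687*(-1/109240) = 273687/109240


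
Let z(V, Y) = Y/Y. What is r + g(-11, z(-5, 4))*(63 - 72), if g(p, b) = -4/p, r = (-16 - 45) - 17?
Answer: -894/11 ≈ -81.273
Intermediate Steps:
r = -78 (r = -61 - 17 = -78)
z(V, Y) = 1
r + g(-11, z(-5, 4))*(63 - 72) = -78 + (-4/(-11))*(63 - 72) = -78 - 4*(-1/11)*(-9) = -78 + (4/11)*(-9) = -78 - 36/11 = -894/11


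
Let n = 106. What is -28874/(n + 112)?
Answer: -14437/109 ≈ -132.45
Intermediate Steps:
-28874/(n + 112) = -28874/(106 + 112) = -28874/218 = (1/218)*(-28874) = -14437/109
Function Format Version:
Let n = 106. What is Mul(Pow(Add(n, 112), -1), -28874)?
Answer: Rational(-14437, 109) ≈ -132.45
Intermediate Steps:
Mul(Pow(Add(n, 112), -1), -28874) = Mul(Pow(Add(106, 112), -1), -28874) = Mul(Pow(218, -1), -28874) = Mul(Rational(1, 218), -28874) = Rational(-14437, 109)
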